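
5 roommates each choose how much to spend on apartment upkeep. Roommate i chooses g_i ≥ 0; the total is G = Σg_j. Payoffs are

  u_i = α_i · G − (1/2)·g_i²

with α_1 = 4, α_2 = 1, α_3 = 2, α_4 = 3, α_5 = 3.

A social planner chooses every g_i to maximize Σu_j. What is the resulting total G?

65

Planner FOC: ∂(Σu_j)/∂g_i = (Σα_j) − g_i = 0, so g_i^SO = Σα_j = 13 for every i; G^SO = 65.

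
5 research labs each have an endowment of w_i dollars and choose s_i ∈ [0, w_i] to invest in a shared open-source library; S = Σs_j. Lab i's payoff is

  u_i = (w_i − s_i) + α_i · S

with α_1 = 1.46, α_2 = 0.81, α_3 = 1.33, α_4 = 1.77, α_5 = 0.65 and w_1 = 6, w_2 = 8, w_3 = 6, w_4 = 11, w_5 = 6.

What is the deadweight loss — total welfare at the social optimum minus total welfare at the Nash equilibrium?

∂u_i/∂s_i = α_i − 1, so lab i contributes w_i if α_i > 1, else 0.
α_i > 1 for i ∈ {1, 3, 4}; NE contributions (6, 0, 6, 11, 0), S = 23.
W^NE = Σw_i − S^NE + (Σα_i)·S^NE = 37 + 5.02·23 = 152.46.
Planner: ∂(Σu_j)/∂s_i = Σα_j − 1 = 5.02 > 0, so everyone contributes w_i; S^SO = 37, W^SO = 37 + 5.02·37 = 222.74.
Deadweight loss = 70.28.

70.28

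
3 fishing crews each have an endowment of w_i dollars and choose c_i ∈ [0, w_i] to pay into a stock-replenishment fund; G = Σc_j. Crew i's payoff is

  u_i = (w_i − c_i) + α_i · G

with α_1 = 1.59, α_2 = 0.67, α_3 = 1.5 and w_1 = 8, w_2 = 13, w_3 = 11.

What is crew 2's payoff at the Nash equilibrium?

25.73

∂u_i/∂c_i = α_i − 1, so crew i contributes w_i if α_i > 1, else 0.
α_i > 1 for i ∈ {1, 3}; NE contributions (8, 0, 11), G = 19.
u_2 = (13 − 0) + 0.67·19 = 25.73.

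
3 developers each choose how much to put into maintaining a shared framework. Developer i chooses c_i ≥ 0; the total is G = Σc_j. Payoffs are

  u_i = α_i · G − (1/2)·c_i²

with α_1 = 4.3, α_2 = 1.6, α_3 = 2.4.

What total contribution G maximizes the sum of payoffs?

24.9

Planner FOC: ∂(Σu_j)/∂c_i = (Σα_j) − c_i = 0, so c_i^SO = Σα_j = 8.3 for every i; G^SO = 24.9.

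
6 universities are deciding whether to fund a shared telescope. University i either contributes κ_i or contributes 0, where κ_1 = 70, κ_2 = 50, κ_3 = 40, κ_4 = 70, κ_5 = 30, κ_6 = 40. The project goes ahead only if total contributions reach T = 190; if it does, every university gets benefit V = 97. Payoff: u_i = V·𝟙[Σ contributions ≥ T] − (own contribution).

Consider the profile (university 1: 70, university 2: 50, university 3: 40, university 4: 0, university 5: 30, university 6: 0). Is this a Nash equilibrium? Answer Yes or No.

Total = 190 ≥ 190: provided.
University 1 (pledges 70, payoff 27): dropping to 0 → total 120, payoff 0. No gain.
University 2 (pledges 50, payoff 47): dropping to 0 → total 140, payoff 0. No gain.
University 3 (pledges 40, payoff 57): dropping to 0 → total 150, payoff 0. No gain.
University 4 (pledges 0, payoff 97): pledging 70 → total 260, payoff 27. No gain.
University 5 (pledges 30, payoff 67): dropping to 0 → total 160, payoff 0. No gain.
University 6 (pledges 0, payoff 97): pledging 40 → total 230, payoff 57. No gain.

Yes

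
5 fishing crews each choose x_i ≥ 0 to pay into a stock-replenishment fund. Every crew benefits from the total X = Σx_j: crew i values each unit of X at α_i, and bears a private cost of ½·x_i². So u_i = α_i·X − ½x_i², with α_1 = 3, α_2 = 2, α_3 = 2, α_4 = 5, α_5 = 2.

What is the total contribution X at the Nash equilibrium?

Crew i's FOC: ∂u_i/∂x_i = α_i − x_i = 0, so x_i* = α_i.
NE contributions = (3, 2, 2, 5, 2); X = 14.

14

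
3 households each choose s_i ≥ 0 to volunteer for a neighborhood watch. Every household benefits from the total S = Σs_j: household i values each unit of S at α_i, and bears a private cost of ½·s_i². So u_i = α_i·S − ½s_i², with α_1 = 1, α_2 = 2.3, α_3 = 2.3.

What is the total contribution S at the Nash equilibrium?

Household i's FOC: ∂u_i/∂s_i = α_i − s_i = 0, so s_i* = α_i.
NE contributions = (1, 2.3, 2.3); S = 5.6.

5.6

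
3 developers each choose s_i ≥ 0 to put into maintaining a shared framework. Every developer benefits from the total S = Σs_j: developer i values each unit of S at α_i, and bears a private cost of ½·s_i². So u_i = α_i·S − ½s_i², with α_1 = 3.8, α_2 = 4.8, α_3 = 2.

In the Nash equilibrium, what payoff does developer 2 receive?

Developer i's FOC: ∂u_i/∂s_i = α_i − s_i = 0, so s_i* = α_i.
NE contributions = (3.8, 4.8, 2); S = 10.6.
u_2 = α_2·S − ½·(s_2)² = 4.8·10.6 − ½·4.8² = 39.36.

39.36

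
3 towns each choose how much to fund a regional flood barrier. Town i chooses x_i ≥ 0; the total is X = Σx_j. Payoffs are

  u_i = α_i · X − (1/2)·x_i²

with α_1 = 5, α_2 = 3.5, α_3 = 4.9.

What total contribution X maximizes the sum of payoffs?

40.2

Planner FOC: ∂(Σu_j)/∂x_i = (Σα_j) − x_i = 0, so x_i^SO = Σα_j = 13.4 for every i; X^SO = 40.2.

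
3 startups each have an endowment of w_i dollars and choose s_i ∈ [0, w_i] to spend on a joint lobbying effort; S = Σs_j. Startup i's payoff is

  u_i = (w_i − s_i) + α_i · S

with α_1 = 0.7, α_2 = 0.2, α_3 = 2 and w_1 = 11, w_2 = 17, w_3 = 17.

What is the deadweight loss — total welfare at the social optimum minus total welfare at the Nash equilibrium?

53.2

∂u_i/∂s_i = α_i − 1, so startup i contributes w_i if α_i > 1, else 0.
α_i > 1 for i ∈ {3}; NE contributions (0, 0, 17), S = 17.
W^NE = Σw_i − S^NE + (Σα_i)·S^NE = 45 + 1.9·17 = 77.3.
Planner: ∂(Σu_j)/∂s_i = Σα_j − 1 = 1.9 > 0, so everyone contributes w_i; S^SO = 45, W^SO = 45 + 1.9·45 = 130.5.
Deadweight loss = 53.2.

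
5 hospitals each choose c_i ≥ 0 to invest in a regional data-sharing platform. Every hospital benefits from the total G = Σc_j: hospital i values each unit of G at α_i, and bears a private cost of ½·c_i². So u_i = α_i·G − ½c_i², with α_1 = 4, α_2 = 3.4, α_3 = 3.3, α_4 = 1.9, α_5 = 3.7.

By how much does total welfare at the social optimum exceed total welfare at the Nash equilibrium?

Hospital i's FOC: ∂u_i/∂c_i = α_i − c_i = 0, so c_i* = α_i.
NE contributions = (4, 3.4, 3.3, 1.9, 3.7); G = 16.3.
W^NE = (Σα)·G − ½Σα_i² = 16.3² − ½·55.75 = 237.815.
Planner sets c_i = Σα_j = 16.3 for every i, so G^SO = 5·16.3 = 81.5.
W^SO = (Σα)·G^SO − ½·5·(Σα)² = (5/2)·16.3² = 664.225.
Deadweight loss = W^SO − W^NE = 426.41.

426.41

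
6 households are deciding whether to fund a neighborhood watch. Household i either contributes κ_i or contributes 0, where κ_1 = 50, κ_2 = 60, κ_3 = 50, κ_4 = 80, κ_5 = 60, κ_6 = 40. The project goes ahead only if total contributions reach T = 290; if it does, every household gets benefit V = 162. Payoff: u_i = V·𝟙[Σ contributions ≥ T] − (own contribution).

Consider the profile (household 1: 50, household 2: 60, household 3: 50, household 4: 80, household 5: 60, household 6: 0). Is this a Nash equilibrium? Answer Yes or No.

Yes

Total = 300 ≥ 290: provided.
Household 1 (pledges 50, payoff 112): dropping to 0 → total 250, payoff 0. No gain.
Household 2 (pledges 60, payoff 102): dropping to 0 → total 240, payoff 0. No gain.
Household 3 (pledges 50, payoff 112): dropping to 0 → total 250, payoff 0. No gain.
Household 4 (pledges 80, payoff 82): dropping to 0 → total 220, payoff 0. No gain.
Household 5 (pledges 60, payoff 102): dropping to 0 → total 240, payoff 0. No gain.
Household 6 (pledges 0, payoff 162): pledging 40 → total 340, payoff 122. No gain.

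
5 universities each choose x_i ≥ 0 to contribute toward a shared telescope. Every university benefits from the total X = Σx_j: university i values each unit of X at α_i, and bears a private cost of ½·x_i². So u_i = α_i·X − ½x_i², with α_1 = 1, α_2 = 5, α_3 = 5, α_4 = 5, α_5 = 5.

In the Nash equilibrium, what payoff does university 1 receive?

20.5

University i's FOC: ∂u_i/∂x_i = α_i − x_i = 0, so x_i* = α_i.
NE contributions = (1, 5, 5, 5, 5); X = 21.
u_1 = α_1·X − ½·(x_1)² = 1·21 − ½·1² = 20.5.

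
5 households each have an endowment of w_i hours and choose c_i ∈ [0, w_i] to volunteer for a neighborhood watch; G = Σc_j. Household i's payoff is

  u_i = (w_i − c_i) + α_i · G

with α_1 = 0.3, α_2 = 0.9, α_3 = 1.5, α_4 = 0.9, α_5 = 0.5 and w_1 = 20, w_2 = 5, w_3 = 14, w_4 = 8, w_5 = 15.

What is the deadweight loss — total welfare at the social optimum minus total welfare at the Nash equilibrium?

148.8

∂u_i/∂c_i = α_i − 1, so household i contributes w_i if α_i > 1, else 0.
α_i > 1 for i ∈ {3}; NE contributions (0, 0, 14, 0, 0), G = 14.
W^NE = Σw_i − G^NE + (Σα_i)·G^NE = 62 + 3.1·14 = 105.4.
Planner: ∂(Σu_j)/∂c_i = Σα_j − 1 = 3.1 > 0, so everyone contributes w_i; G^SO = 62, W^SO = 62 + 3.1·62 = 254.2.
Deadweight loss = 148.8.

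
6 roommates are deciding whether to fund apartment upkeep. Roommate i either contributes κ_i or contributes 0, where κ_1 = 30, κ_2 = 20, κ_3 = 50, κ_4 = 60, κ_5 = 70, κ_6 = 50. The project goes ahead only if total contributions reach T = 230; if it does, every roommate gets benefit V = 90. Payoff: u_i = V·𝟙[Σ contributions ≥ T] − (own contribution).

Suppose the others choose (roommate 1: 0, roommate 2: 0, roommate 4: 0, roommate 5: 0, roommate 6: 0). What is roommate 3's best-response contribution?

0

Others' total = 0. Even contributing 50 gives 50 < 230: no benefit either way.
Best response: 0.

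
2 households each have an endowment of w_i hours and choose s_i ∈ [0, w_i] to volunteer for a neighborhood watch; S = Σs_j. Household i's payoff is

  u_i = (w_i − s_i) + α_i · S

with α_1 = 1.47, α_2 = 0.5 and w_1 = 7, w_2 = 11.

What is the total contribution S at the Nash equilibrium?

∂u_i/∂s_i = α_i − 1, so household i contributes w_i if α_i > 1, else 0.
α_i > 1 for i ∈ {1}; NE contributions (7, 0), S = 7.

7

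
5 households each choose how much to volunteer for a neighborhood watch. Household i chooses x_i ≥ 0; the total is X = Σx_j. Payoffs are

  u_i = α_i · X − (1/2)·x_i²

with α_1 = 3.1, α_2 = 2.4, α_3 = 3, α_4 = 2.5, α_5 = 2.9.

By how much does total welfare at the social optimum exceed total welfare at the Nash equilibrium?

309.33

Household i's FOC: ∂u_i/∂x_i = α_i − x_i = 0, so x_i* = α_i.
NE contributions = (3.1, 2.4, 3, 2.5, 2.9); X = 13.9.
W^NE = (Σα)·X − ½Σα_i² = 13.9² − ½·39.03 = 173.695.
Planner sets x_i = Σα_j = 13.9 for every i, so X^SO = 5·13.9 = 69.5.
W^SO = (Σα)·X^SO − ½·5·(Σα)² = (5/2)·13.9² = 483.025.
Deadweight loss = W^SO − W^NE = 309.33.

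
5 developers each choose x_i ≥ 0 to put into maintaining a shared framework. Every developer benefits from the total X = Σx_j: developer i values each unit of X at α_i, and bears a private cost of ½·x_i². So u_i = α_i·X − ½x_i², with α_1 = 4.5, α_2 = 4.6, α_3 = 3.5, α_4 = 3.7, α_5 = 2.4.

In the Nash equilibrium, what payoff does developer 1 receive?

Developer i's FOC: ∂u_i/∂x_i = α_i − x_i = 0, so x_i* = α_i.
NE contributions = (4.5, 4.6, 3.5, 3.7, 2.4); X = 18.7.
u_1 = α_1·X − ½·(x_1)² = 4.5·18.7 − ½·4.5² = 74.025.

74.025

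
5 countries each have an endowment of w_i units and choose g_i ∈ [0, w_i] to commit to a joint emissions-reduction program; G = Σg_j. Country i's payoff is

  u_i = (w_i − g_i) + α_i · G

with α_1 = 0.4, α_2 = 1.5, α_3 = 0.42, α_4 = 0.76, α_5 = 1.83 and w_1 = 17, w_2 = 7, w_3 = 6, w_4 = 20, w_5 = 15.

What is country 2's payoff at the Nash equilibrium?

33

∂u_i/∂g_i = α_i − 1, so country i contributes w_i if α_i > 1, else 0.
α_i > 1 for i ∈ {2, 5}; NE contributions (0, 7, 0, 0, 15), G = 22.
u_2 = (7 − 7) + 1.5·22 = 33.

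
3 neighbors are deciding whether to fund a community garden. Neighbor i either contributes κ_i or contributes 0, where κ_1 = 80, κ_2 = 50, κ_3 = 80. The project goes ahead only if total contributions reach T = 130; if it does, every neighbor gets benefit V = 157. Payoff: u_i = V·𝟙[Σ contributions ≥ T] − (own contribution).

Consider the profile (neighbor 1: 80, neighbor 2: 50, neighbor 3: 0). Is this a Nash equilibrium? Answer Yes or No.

Yes

Total = 130 ≥ 130: provided.
Neighbor 1 (pledges 80, payoff 77): dropping to 0 → total 50, payoff 0. No gain.
Neighbor 2 (pledges 50, payoff 107): dropping to 0 → total 80, payoff 0. No gain.
Neighbor 3 (pledges 0, payoff 157): pledging 80 → total 210, payoff 77. No gain.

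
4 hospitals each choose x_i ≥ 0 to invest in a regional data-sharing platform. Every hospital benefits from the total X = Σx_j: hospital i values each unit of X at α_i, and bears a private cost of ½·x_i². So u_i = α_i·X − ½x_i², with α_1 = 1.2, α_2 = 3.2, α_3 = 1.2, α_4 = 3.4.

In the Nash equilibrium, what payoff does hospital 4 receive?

24.82

Hospital i's FOC: ∂u_i/∂x_i = α_i − x_i = 0, so x_i* = α_i.
NE contributions = (1.2, 3.2, 1.2, 3.4); X = 9.
u_4 = α_4·X − ½·(x_4)² = 3.4·9 − ½·3.4² = 24.82.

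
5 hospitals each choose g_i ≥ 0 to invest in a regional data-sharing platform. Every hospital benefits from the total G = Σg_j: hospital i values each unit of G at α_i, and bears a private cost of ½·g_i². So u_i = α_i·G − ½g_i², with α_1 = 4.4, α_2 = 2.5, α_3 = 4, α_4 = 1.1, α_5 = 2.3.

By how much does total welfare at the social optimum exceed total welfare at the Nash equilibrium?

330.79

Hospital i's FOC: ∂u_i/∂g_i = α_i − g_i = 0, so g_i* = α_i.
NE contributions = (4.4, 2.5, 4, 1.1, 2.3); G = 14.3.
W^NE = (Σα)·G − ½Σα_i² = 14.3² − ½·48.11 = 180.435.
Planner sets g_i = Σα_j = 14.3 for every i, so G^SO = 5·14.3 = 71.5.
W^SO = (Σα)·G^SO − ½·5·(Σα)² = (5/2)·14.3² = 511.225.
Deadweight loss = W^SO − W^NE = 330.79.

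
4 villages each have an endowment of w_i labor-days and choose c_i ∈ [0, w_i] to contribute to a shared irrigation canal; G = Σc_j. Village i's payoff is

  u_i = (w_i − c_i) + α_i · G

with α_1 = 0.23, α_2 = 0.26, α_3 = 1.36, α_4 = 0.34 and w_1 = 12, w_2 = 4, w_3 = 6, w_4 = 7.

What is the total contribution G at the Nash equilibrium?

6

∂u_i/∂c_i = α_i − 1, so village i contributes w_i if α_i > 1, else 0.
α_i > 1 for i ∈ {3}; NE contributions (0, 0, 6, 0), G = 6.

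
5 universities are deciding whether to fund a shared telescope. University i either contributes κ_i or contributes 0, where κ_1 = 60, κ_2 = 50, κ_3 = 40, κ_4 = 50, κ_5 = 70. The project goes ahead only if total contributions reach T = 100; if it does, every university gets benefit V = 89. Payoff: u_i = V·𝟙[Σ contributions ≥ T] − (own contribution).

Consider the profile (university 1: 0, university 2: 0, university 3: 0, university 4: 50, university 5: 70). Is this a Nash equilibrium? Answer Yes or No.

Total = 120 ≥ 100: provided.
University 1 (pledges 0, payoff 89): pledging 60 → total 180, payoff 29. No gain.
University 2 (pledges 0, payoff 89): pledging 50 → total 170, payoff 39. No gain.
University 3 (pledges 0, payoff 89): pledging 40 → total 160, payoff 49. No gain.
University 4 (pledges 50, payoff 39): dropping to 0 → total 70, payoff 0. No gain.
University 5 (pledges 70, payoff 19): dropping to 0 → total 50, payoff 0. No gain.

Yes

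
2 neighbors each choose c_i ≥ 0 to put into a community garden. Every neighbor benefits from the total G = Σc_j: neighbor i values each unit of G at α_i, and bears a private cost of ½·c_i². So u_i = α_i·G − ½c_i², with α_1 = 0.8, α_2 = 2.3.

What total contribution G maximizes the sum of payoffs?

Planner FOC: ∂(Σu_j)/∂c_i = (Σα_j) − c_i = 0, so c_i^SO = Σα_j = 3.1 for every i; G^SO = 6.2.

6.2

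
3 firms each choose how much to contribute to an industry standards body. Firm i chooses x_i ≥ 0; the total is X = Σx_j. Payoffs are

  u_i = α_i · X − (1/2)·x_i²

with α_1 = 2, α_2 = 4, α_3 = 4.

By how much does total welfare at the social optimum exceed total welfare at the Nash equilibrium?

Firm i's FOC: ∂u_i/∂x_i = α_i − x_i = 0, so x_i* = α_i.
NE contributions = (2, 4, 4); X = 10.
W^NE = (Σα)·X − ½Σα_i² = 10² − ½·36 = 82.
Planner sets x_i = Σα_j = 10 for every i, so X^SO = 3·10 = 30.
W^SO = (Σα)·X^SO − ½·3·(Σα)² = (3/2)·10² = 150.
Deadweight loss = W^SO − W^NE = 68.

68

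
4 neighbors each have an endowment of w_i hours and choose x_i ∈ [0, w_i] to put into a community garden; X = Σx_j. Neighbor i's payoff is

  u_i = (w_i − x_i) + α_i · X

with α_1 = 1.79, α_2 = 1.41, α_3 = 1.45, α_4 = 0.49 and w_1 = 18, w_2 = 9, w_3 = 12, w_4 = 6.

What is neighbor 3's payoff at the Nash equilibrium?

56.55

∂u_i/∂x_i = α_i − 1, so neighbor i contributes w_i if α_i > 1, else 0.
α_i > 1 for i ∈ {1, 2, 3}; NE contributions (18, 9, 12, 0), X = 39.
u_3 = (12 − 12) + 1.45·39 = 56.55.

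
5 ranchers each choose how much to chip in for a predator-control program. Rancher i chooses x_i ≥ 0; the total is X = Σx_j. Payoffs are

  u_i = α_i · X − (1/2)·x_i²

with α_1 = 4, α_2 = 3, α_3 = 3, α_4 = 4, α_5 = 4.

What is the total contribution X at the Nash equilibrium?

Rancher i's FOC: ∂u_i/∂x_i = α_i − x_i = 0, so x_i* = α_i.
NE contributions = (4, 3, 3, 4, 4); X = 18.

18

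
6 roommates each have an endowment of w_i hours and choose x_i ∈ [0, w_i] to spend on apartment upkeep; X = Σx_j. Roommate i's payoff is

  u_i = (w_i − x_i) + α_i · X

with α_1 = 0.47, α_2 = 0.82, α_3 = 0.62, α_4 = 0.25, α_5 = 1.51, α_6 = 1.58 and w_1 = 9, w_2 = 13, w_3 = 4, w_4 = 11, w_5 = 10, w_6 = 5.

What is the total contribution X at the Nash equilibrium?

15

∂u_i/∂x_i = α_i − 1, so roommate i contributes w_i if α_i > 1, else 0.
α_i > 1 for i ∈ {5, 6}; NE contributions (0, 0, 0, 0, 10, 5), X = 15.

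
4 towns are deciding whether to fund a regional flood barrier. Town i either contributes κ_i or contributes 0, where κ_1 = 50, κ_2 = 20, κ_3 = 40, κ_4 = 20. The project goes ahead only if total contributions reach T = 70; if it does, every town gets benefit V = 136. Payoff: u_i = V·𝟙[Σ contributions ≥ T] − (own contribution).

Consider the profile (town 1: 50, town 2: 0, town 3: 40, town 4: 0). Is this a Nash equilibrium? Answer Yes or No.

Yes

Total = 90 ≥ 70: provided.
Town 1 (pledges 50, payoff 86): dropping to 0 → total 40, payoff 0. No gain.
Town 2 (pledges 0, payoff 136): pledging 20 → total 110, payoff 116. No gain.
Town 3 (pledges 40, payoff 96): dropping to 0 → total 50, payoff 0. No gain.
Town 4 (pledges 0, payoff 136): pledging 20 → total 110, payoff 116. No gain.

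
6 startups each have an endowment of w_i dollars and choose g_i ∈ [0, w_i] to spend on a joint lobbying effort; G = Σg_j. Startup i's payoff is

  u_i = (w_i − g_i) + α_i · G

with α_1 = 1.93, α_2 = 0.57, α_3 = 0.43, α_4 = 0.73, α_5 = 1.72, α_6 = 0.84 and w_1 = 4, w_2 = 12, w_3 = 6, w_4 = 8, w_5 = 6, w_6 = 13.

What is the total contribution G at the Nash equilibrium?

10

∂u_i/∂g_i = α_i − 1, so startup i contributes w_i if α_i > 1, else 0.
α_i > 1 for i ∈ {1, 5}; NE contributions (4, 0, 0, 0, 6, 0), G = 10.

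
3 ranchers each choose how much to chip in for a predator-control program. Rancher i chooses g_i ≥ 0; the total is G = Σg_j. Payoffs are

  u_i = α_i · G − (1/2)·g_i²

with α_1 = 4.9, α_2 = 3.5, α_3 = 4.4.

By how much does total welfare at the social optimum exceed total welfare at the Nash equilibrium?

Rancher i's FOC: ∂u_i/∂g_i = α_i − g_i = 0, so g_i* = α_i.
NE contributions = (4.9, 3.5, 4.4); G = 12.8.
W^NE = (Σα)·G − ½Σα_i² = 12.8² − ½·55.62 = 136.03.
Planner sets g_i = Σα_j = 12.8 for every i, so G^SO = 3·12.8 = 38.4.
W^SO = (Σα)·G^SO − ½·3·(Σα)² = (3/2)·12.8² = 245.76.
Deadweight loss = W^SO − W^NE = 109.73.

109.73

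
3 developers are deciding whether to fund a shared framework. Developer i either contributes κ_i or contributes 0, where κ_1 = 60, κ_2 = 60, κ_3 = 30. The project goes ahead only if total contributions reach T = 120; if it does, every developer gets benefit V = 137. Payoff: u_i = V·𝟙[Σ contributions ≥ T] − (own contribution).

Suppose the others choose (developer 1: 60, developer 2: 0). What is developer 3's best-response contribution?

0

Others' total = 60. Even contributing 30 gives 90 < 120: no benefit either way.
Best response: 0.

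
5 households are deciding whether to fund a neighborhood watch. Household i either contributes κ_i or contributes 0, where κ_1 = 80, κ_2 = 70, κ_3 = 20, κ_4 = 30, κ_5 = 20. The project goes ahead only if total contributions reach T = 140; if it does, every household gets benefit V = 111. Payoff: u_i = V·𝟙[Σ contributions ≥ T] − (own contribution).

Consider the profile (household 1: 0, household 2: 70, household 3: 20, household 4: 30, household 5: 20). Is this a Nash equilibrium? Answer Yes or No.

Total = 140 ≥ 140: provided.
Household 1 (pledges 0, payoff 111): pledging 80 → total 220, payoff 31. No gain.
Household 2 (pledges 70, payoff 41): dropping to 0 → total 70, payoff 0. No gain.
Household 3 (pledges 20, payoff 91): dropping to 0 → total 120, payoff 0. No gain.
Household 4 (pledges 30, payoff 81): dropping to 0 → total 110, payoff 0. No gain.
Household 5 (pledges 20, payoff 91): dropping to 0 → total 120, payoff 0. No gain.

Yes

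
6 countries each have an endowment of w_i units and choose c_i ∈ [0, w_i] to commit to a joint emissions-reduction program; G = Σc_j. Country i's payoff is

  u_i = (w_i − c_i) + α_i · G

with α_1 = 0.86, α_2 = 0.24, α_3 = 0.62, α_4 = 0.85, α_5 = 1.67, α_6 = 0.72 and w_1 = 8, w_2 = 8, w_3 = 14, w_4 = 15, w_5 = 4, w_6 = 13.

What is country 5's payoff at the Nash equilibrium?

∂u_i/∂c_i = α_i − 1, so country i contributes w_i if α_i > 1, else 0.
α_i > 1 for i ∈ {5}; NE contributions (0, 0, 0, 0, 4, 0), G = 4.
u_5 = (4 − 4) + 1.67·4 = 6.68.

6.68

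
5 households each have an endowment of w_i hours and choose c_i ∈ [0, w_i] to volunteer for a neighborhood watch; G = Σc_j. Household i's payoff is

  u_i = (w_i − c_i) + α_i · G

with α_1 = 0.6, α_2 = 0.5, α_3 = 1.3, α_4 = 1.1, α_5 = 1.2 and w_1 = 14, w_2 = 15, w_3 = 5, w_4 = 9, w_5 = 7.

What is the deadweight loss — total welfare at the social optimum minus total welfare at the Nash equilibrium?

∂u_i/∂c_i = α_i − 1, so household i contributes w_i if α_i > 1, else 0.
α_i > 1 for i ∈ {3, 4, 5}; NE contributions (0, 0, 5, 9, 7), G = 21.
W^NE = Σw_i − G^NE + (Σα_i)·G^NE = 50 + 3.7·21 = 127.7.
Planner: ∂(Σu_j)/∂c_i = Σα_j − 1 = 3.7 > 0, so everyone contributes w_i; G^SO = 50, W^SO = 50 + 3.7·50 = 235.
Deadweight loss = 107.3.

107.3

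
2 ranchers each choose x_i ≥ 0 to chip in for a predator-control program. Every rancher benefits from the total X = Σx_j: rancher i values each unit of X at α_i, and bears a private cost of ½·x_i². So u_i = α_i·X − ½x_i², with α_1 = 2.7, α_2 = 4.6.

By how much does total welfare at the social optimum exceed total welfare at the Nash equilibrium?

14.225

Rancher i's FOC: ∂u_i/∂x_i = α_i − x_i = 0, so x_i* = α_i.
NE contributions = (2.7, 4.6); X = 7.3.
W^NE = (Σα)·X − ½Σα_i² = 7.3² − ½·28.45 = 39.065.
Planner sets x_i = Σα_j = 7.3 for every i, so X^SO = 2·7.3 = 14.6.
W^SO = (Σα)·X^SO − ½·2·(Σα)² = (2/2)·7.3² = 53.29.
Deadweight loss = W^SO − W^NE = 14.225.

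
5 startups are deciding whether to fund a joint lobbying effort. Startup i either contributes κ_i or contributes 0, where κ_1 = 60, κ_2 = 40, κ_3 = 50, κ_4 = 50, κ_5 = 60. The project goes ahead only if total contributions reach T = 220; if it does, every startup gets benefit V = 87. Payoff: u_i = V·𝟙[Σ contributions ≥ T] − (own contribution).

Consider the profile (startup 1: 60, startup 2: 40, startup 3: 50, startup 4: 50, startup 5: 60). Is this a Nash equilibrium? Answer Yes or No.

Total = 260 ≥ 220: provided.
Startup 1 (pledges 60, payoff 27): dropping to 0 → total 200, payoff 0. No gain.
Startup 2 (pledges 40, payoff 47): dropping to 0 → total 220, payoff 87. Profitable deviation.

No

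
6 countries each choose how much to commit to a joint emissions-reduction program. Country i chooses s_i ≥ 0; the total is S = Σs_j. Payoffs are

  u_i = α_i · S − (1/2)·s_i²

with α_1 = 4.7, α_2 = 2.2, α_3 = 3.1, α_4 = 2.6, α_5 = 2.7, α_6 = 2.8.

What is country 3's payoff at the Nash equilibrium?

51.305

Country i's FOC: ∂u_i/∂s_i = α_i − s_i = 0, so s_i* = α_i.
NE contributions = (4.7, 2.2, 3.1, 2.6, 2.7, 2.8); S = 18.1.
u_3 = α_3·S − ½·(s_3)² = 3.1·18.1 − ½·3.1² = 51.305.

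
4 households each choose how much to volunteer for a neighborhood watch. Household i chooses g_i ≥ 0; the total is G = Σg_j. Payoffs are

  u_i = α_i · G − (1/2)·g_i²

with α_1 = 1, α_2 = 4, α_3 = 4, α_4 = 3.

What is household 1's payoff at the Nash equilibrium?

Household i's FOC: ∂u_i/∂g_i = α_i − g_i = 0, so g_i* = α_i.
NE contributions = (1, 4, 4, 3); G = 12.
u_1 = α_1·G − ½·(g_1)² = 1·12 − ½·1² = 11.5.

11.5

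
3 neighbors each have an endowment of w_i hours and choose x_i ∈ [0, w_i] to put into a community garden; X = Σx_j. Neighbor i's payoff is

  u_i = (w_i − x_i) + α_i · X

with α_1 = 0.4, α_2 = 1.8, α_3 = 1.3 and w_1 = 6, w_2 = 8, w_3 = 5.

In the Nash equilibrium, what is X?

∂u_i/∂x_i = α_i − 1, so neighbor i contributes w_i if α_i > 1, else 0.
α_i > 1 for i ∈ {2, 3}; NE contributions (0, 8, 5), X = 13.

13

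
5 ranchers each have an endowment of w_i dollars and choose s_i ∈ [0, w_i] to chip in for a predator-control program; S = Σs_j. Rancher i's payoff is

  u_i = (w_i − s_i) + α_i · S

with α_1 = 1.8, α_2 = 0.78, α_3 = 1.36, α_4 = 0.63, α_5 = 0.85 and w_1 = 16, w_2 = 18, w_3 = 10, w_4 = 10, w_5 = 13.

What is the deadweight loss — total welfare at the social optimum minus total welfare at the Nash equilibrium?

∂u_i/∂s_i = α_i − 1, so rancher i contributes w_i if α_i > 1, else 0.
α_i > 1 for i ∈ {1, 3}; NE contributions (16, 0, 10, 0, 0), S = 26.
W^NE = Σw_i − S^NE + (Σα_i)·S^NE = 67 + 4.42·26 = 181.92.
Planner: ∂(Σu_j)/∂s_i = Σα_j − 1 = 4.42 > 0, so everyone contributes w_i; S^SO = 67, W^SO = 67 + 4.42·67 = 363.14.
Deadweight loss = 181.22.

181.22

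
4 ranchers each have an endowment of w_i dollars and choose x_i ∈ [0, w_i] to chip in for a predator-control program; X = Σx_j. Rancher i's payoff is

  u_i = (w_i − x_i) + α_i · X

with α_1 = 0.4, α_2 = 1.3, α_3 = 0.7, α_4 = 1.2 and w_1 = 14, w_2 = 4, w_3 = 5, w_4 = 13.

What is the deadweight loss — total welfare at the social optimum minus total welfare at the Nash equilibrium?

49.4

∂u_i/∂x_i = α_i − 1, so rancher i contributes w_i if α_i > 1, else 0.
α_i > 1 for i ∈ {2, 4}; NE contributions (0, 4, 0, 13), X = 17.
W^NE = Σw_i − X^NE + (Σα_i)·X^NE = 36 + 2.6·17 = 80.2.
Planner: ∂(Σu_j)/∂x_i = Σα_j − 1 = 2.6 > 0, so everyone contributes w_i; X^SO = 36, W^SO = 36 + 2.6·36 = 129.6.
Deadweight loss = 49.4.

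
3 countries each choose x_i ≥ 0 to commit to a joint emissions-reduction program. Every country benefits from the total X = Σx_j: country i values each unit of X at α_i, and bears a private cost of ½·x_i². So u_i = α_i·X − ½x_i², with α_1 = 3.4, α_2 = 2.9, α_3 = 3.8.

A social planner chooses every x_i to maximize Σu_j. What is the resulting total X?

Planner FOC: ∂(Σu_j)/∂x_i = (Σα_j) − x_i = 0, so x_i^SO = Σα_j = 10.1 for every i; X^SO = 30.3.

30.3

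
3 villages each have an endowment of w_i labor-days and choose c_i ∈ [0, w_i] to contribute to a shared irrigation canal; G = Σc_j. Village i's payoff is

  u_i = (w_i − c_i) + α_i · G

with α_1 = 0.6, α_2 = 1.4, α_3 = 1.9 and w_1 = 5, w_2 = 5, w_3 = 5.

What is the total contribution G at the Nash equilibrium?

∂u_i/∂c_i = α_i − 1, so village i contributes w_i if α_i > 1, else 0.
α_i > 1 for i ∈ {2, 3}; NE contributions (0, 5, 5), G = 10.

10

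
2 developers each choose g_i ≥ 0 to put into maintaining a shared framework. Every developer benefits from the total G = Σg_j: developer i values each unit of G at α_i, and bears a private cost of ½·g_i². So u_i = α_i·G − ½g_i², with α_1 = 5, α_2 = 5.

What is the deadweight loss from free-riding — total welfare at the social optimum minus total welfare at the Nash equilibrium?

Developer i's FOC: ∂u_i/∂g_i = α_i − g_i = 0, so g_i* = α_i.
NE contributions = (5, 5); G = 10.
W^NE = (Σα)·G − ½Σα_i² = 10² − ½·50 = 75.
Planner sets g_i = Σα_j = 10 for every i, so G^SO = 2·10 = 20.
W^SO = (Σα)·G^SO − ½·2·(Σα)² = (2/2)·10² = 100.
Deadweight loss = W^SO − W^NE = 25.

25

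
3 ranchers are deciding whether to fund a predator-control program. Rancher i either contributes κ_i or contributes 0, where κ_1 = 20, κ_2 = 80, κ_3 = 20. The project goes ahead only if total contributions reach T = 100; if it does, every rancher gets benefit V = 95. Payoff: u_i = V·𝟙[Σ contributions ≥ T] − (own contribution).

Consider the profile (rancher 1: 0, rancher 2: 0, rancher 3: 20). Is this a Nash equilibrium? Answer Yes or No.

Total = 20 < 100: not provided.
Rancher 1 (pledges 0, payoff 0): pledging 20 → total 40, payoff -20. No gain.
Rancher 2 (pledges 0, payoff 0): pledging 80 → total 100, payoff 15. Profitable deviation.

No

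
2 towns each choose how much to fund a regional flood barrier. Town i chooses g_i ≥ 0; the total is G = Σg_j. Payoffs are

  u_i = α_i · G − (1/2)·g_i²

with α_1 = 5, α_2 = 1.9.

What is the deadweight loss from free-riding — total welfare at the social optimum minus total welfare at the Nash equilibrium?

14.305

Town i's FOC: ∂u_i/∂g_i = α_i − g_i = 0, so g_i* = α_i.
NE contributions = (5, 1.9); G = 6.9.
W^NE = (Σα)·G − ½Σα_i² = 6.9² − ½·28.61 = 33.305.
Planner sets g_i = Σα_j = 6.9 for every i, so G^SO = 2·6.9 = 13.8.
W^SO = (Σα)·G^SO − ½·2·(Σα)² = (2/2)·6.9² = 47.61.
Deadweight loss = W^SO − W^NE = 14.305.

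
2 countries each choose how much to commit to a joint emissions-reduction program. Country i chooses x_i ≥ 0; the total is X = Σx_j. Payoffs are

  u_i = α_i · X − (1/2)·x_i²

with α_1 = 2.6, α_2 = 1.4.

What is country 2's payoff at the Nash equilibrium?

4.62

Country i's FOC: ∂u_i/∂x_i = α_i − x_i = 0, so x_i* = α_i.
NE contributions = (2.6, 1.4); X = 4.
u_2 = α_2·X − ½·(x_2)² = 1.4·4 − ½·1.4² = 4.62.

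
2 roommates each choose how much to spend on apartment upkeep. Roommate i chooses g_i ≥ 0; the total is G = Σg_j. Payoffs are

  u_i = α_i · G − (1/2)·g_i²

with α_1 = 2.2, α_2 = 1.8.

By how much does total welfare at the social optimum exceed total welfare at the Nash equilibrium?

4.04

Roommate i's FOC: ∂u_i/∂g_i = α_i − g_i = 0, so g_i* = α_i.
NE contributions = (2.2, 1.8); G = 4.
W^NE = (Σα)·G − ½Σα_i² = 4² − ½·8.08 = 11.96.
Planner sets g_i = Σα_j = 4 for every i, so G^SO = 2·4 = 8.
W^SO = (Σα)·G^SO − ½·2·(Σα)² = (2/2)·4² = 16.
Deadweight loss = W^SO − W^NE = 4.04.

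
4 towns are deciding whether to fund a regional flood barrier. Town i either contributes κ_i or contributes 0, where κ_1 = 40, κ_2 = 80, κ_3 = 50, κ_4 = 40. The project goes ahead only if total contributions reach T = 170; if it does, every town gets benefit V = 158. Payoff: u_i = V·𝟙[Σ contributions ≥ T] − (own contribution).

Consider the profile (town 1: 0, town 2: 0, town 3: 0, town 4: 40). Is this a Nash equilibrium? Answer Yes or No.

No

Total = 40 < 170: not provided.
Town 1 (pledges 0, payoff 0): pledging 40 → total 80, payoff -40. No gain.
Town 2 (pledges 0, payoff 0): pledging 80 → total 120, payoff -80. No gain.
Town 3 (pledges 0, payoff 0): pledging 50 → total 90, payoff -50. No gain.
Town 4 (pledges 40, payoff -40): dropping to 0 → total 0, payoff 0. Profitable deviation.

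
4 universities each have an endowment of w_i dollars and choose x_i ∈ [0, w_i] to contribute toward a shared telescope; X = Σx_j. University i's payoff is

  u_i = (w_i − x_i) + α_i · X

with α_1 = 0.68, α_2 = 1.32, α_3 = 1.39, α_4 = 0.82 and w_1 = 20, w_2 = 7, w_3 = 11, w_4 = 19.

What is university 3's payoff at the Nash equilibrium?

25.02

∂u_i/∂x_i = α_i − 1, so university i contributes w_i if α_i > 1, else 0.
α_i > 1 for i ∈ {2, 3}; NE contributions (0, 7, 11, 0), X = 18.
u_3 = (11 − 11) + 1.39·18 = 25.02.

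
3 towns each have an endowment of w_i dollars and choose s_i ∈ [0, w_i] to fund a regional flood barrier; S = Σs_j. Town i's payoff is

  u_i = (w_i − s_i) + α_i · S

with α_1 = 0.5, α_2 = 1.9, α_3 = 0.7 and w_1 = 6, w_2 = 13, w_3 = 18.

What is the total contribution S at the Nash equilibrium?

∂u_i/∂s_i = α_i − 1, so town i contributes w_i if α_i > 1, else 0.
α_i > 1 for i ∈ {2}; NE contributions (0, 13, 0), S = 13.

13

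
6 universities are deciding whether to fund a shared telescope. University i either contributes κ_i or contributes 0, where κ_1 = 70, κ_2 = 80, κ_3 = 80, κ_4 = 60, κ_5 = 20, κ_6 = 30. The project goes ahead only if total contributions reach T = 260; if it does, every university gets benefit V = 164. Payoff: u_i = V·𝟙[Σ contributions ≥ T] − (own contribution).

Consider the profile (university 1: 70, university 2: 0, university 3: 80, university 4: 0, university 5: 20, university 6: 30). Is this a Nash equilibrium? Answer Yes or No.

Total = 200 < 260: not provided.
University 1 (pledges 70, payoff -70): dropping to 0 → total 130, payoff 0. Profitable deviation.

No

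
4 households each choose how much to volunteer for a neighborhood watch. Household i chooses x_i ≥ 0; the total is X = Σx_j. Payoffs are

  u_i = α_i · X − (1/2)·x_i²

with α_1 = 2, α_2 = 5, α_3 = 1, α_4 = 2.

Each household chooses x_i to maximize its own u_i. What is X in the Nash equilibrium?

Household i's FOC: ∂u_i/∂x_i = α_i − x_i = 0, so x_i* = α_i.
NE contributions = (2, 5, 1, 2); X = 10.

10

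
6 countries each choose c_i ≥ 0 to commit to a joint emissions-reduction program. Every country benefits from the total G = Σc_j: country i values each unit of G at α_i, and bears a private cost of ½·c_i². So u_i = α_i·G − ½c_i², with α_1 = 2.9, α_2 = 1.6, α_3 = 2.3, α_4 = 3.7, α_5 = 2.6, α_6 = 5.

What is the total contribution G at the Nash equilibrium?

Country i's FOC: ∂u_i/∂c_i = α_i − c_i = 0, so c_i* = α_i.
NE contributions = (2.9, 1.6, 2.3, 3.7, 2.6, 5); G = 18.1.

18.1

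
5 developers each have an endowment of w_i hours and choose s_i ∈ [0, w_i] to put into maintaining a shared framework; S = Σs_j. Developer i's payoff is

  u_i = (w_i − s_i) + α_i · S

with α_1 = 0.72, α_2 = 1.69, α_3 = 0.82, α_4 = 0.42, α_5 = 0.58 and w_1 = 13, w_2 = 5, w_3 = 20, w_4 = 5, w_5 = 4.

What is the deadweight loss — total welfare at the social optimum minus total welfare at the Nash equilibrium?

135.66

∂u_i/∂s_i = α_i − 1, so developer i contributes w_i if α_i > 1, else 0.
α_i > 1 for i ∈ {2}; NE contributions (0, 5, 0, 0, 0), S = 5.
W^NE = Σw_i − S^NE + (Σα_i)·S^NE = 47 + 3.23·5 = 63.15.
Planner: ∂(Σu_j)/∂s_i = Σα_j − 1 = 3.23 > 0, so everyone contributes w_i; S^SO = 47, W^SO = 47 + 3.23·47 = 198.81.
Deadweight loss = 135.66.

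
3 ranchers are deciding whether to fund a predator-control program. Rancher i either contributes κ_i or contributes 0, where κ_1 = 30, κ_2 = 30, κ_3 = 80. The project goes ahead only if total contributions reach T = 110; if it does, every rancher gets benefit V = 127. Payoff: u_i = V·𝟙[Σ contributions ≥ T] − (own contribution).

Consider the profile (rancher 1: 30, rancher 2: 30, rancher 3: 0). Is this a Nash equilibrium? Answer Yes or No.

Total = 60 < 110: not provided.
Rancher 1 (pledges 30, payoff -30): dropping to 0 → total 30, payoff 0. Profitable deviation.

No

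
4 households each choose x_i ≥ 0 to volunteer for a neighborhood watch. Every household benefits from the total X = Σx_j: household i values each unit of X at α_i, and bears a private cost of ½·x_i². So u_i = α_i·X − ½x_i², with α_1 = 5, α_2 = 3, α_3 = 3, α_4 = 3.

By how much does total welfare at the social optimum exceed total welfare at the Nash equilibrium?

Household i's FOC: ∂u_i/∂x_i = α_i − x_i = 0, so x_i* = α_i.
NE contributions = (5, 3, 3, 3); X = 14.
W^NE = (Σα)·X − ½Σα_i² = 14² − ½·52 = 170.
Planner sets x_i = Σα_j = 14 for every i, so X^SO = 4·14 = 56.
W^SO = (Σα)·X^SO − ½·4·(Σα)² = (4/2)·14² = 392.
Deadweight loss = W^SO − W^NE = 222.

222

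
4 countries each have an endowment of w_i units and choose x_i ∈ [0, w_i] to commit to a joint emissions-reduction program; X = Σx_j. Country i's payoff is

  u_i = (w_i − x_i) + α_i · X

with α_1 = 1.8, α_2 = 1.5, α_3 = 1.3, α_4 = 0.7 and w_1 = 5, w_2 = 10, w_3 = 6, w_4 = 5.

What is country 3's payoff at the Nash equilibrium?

27.3

∂u_i/∂x_i = α_i − 1, so country i contributes w_i if α_i > 1, else 0.
α_i > 1 for i ∈ {1, 2, 3}; NE contributions (5, 10, 6, 0), X = 21.
u_3 = (6 − 6) + 1.3·21 = 27.3.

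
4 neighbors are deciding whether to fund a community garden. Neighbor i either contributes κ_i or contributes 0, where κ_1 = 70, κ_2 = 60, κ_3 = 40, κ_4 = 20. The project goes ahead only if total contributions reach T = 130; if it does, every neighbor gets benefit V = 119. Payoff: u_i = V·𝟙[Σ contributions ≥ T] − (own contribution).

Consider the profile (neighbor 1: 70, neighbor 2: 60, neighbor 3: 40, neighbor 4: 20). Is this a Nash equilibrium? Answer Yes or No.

Total = 190 ≥ 130: provided.
Neighbor 1 (pledges 70, payoff 49): dropping to 0 → total 120, payoff 0. No gain.
Neighbor 2 (pledges 60, payoff 59): dropping to 0 → total 130, payoff 119. Profitable deviation.

No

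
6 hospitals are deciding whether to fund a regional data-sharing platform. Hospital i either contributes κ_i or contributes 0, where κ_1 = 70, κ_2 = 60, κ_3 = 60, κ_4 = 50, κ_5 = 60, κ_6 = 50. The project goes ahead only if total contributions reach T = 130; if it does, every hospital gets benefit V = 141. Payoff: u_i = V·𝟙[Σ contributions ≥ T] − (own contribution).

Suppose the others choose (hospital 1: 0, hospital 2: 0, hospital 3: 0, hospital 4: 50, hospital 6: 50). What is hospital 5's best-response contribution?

60

Others' total = 100. Contributing 60 brings total to 160 ≥ 130: gain V − κ_5 = 81.
Best response: 60.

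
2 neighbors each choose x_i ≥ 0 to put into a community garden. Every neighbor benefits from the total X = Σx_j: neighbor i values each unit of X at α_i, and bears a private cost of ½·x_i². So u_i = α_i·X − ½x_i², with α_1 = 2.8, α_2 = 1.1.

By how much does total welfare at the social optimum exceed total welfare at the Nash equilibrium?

Neighbor i's FOC: ∂u_i/∂x_i = α_i − x_i = 0, so x_i* = α_i.
NE contributions = (2.8, 1.1); X = 3.9.
W^NE = (Σα)·X − ½Σα_i² = 3.9² − ½·9.05 = 10.685.
Planner sets x_i = Σα_j = 3.9 for every i, so X^SO = 2·3.9 = 7.8.
W^SO = (Σα)·X^SO − ½·2·(Σα)² = (2/2)·3.9² = 15.21.
Deadweight loss = W^SO − W^NE = 4.525.

4.525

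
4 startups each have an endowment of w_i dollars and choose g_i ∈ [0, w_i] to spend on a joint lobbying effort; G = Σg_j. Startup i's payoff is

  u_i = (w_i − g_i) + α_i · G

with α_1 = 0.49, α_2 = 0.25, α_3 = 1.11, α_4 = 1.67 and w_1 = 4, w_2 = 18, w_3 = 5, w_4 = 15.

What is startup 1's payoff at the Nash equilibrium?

13.8

∂u_i/∂g_i = α_i − 1, so startup i contributes w_i if α_i > 1, else 0.
α_i > 1 for i ∈ {3, 4}; NE contributions (0, 0, 5, 15), G = 20.
u_1 = (4 − 0) + 0.49·20 = 13.8.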